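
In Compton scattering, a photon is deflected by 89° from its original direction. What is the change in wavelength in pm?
2.3840 pm

Using the Compton scattering formula:
Δλ = λ_C(1 - cos θ)

where λ_C = h/(m_e·c) ≈ 2.4263 pm is the Compton wavelength of an electron.

For θ = 89°:
cos(89°) = 0.0175
1 - cos(89°) = 0.9825

Δλ = 2.4263 × 0.9825
Δλ = 2.3840 pm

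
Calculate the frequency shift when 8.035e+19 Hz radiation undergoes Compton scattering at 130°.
4.150e+19 Hz (decrease)

Convert frequency to wavelength (c = 299792458 m/s):
λ₀ = c/f₀ = 299792458/8.035e+19 = 3.7310822e-12 m = 3.7311 pm

Calculate Compton shift:
Δλ = λ_C(1 - cos(130°)) = 3.9859 pm

Final wavelength:
λ' = λ₀ + Δλ = 3.7311 + 3.9859 = 7.7170 pm

Final frequency:
f' = c/λ' = 299792458/7.7169946e-12 = 3.8848343e+19 Hz

Frequency shift (decrease):
Δf = f₀ - f' = 8.035e+19 - 3.8848343e+19 = 4.150e+19 Hz

(Intermediate values are shown rounded; full precision is carried through to the final answer.)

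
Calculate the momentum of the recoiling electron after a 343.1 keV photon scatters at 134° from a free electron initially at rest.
2.5066e-22 kg·m/s

The electron is initially at rest, so by conservation of momentum:
p⃗_e = p⃗₀ − p⃗'  (incident photon momentum minus scattered photon momentum)

Photon momentum magnitudes (p = h/λ = E/c):
λ₀ = hc/E₀ = 3.6136 pm → p₀ = h/λ₀ = 1.8336e-22 kg·m/s
Δλ = λ_C(1 − cos 134°) = 4.1118 pm
λ' = 7.7254 pm → p' = h/λ' = 8.5770e-23 kg·m/s

The scattered photon makes angle θ = 134° with the incident direction, so by the law of cosines:
|p⃗_e|² = p₀² + p'² − 2p₀p'cos θ
|p⃗_e|² = (1.8336e-22)² + (8.5770e-23)² − 2·1.8336e-22·8.5770e-23·cos(134°)
|p⃗_e| = 2.5066e-22 kg·m/s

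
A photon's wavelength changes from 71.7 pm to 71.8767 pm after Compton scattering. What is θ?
22.00°

First find the wavelength shift:
Δλ = λ' - λ = 71.8767 - 71.7 = 0.1767 pm

Using Δλ = λ_C(1 - cos θ), with λ_C = h/(m_e·c) ≈ 2.42631024 pm:
cos θ = 1 - Δλ/λ_C
cos θ = 1 - 0.1767/2.42631024
cos θ = 0.927173

θ = arccos(0.927173)
θ = 22.00°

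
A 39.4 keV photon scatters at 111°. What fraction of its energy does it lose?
0.0948 (or 9.48%)

Calculate initial and final photon energies:

Initial: E₀ = 39.4 keV → λ₀ = 31.4681 pm
Compton shift: Δλ = 3.2958 pm
Final wavelength: λ' = 34.7639 pm
Final energy: E' = 35.6646 keV

Fractional energy loss:
(E₀ - E')/E₀ = (39.4000 - 35.6646)/39.4000
= 3.7354/39.4000
= 0.0948
= 9.48%

(Intermediate values are shown rounded; full precision is carried through to the final answer.)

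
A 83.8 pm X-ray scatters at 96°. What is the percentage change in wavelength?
3.1980%

Calculate the Compton shift:
Δλ = λ_C(1 - cos(96°))
Δλ = 2.4263 × (1 - cos(96°))
Δλ = 2.4263 × 1.1045
Δλ = 2.6799 pm

Percentage change:
(Δλ/λ₀) × 100 = (2.6799/83.8) × 100
= 3.1980%

(Intermediate values are shown rounded; full precision is carried through to the final answer.)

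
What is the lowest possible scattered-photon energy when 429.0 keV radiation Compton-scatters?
160.1305 keV (at θ = 180°)

The scattered photon has minimum energy when its wavelength is maximum, i.e., when the Compton shift Δλ = λ_C(1 − cos θ) is maximum. This occurs at θ = 180° (backscattering), giving Δλ_max = 2λ_C = 4.8526 pm.

Initial wavelength: λ₀ = hc/E₀ = 2.8901 pm
Maximum final wavelength: λ'_max = λ₀ + 2λ_C = 2.8901 + 4.8526 = 7.7427 pm
Minimum final energy: E'_min = hc/λ'_max = 160.1305 keV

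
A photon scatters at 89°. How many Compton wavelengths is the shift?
0.9825 λ_C

The Compton shift formula is:
Δλ = λ_C(1 - cos θ)

Dividing both sides by λ_C:
Δλ/λ_C = 1 - cos θ

For θ = 89°:
Δλ/λ_C = 1 - cos(89°)
Δλ/λ_C = 1 - 0.0175
Δλ/λ_C = 0.9825

This means the shift is 0.9825 × λ_C = 2.3840 pm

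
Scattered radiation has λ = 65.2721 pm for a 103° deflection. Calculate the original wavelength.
62.3000 pm

From λ' = λ + Δλ, we have λ = λ' - Δλ

First calculate the Compton shift:
Δλ = λ_C(1 - cos θ)
Δλ = 2.4263 × (1 - cos(103°))
Δλ = 2.4263 × 1.2250
Δλ = 2.9721 pm

Initial wavelength:
λ = λ' - Δλ
λ = 65.2721 - 2.9721
λ = 62.3000 pm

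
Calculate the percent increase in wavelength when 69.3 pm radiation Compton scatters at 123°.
5.4080%

Calculate the Compton shift:
Δλ = λ_C(1 - cos(123°))
Δλ = 2.4263 × (1 - cos(123°))
Δλ = 2.4263 × 1.5446
Δλ = 3.7478 pm

Percentage change:
(Δλ/λ₀) × 100 = (3.7478/69.3) × 100
= 5.4080%

(Intermediate values are shown rounded; full precision is carried through to the final answer.)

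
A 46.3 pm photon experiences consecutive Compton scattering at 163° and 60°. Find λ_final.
52.2598 pm

Apply Compton shift twice:

First scattering at θ₁ = 163°:
Δλ₁ = λ_C(1 - cos(163°))
Δλ₁ = 2.4263 × 1.9563
Δλ₁ = 4.7466 pm

After first scattering:
λ₁ = 46.3 + 4.7466 = 51.0466 pm

Second scattering at θ₂ = 60°:
Δλ₂ = λ_C(1 - cos(60°))
Δλ₂ = 2.4263 × 0.5000
Δλ₂ = 1.2132 pm

Final wavelength:
λ₂ = 51.0466 + 1.2132 = 52.2598 pm

Total shift: Δλ_total = 4.7466 + 1.2132 = 5.9598 pm

(Intermediate values are shown rounded; full precision is carried through to the final answer.)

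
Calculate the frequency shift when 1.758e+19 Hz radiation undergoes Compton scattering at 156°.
3.762e+18 Hz (decrease)

Convert frequency to wavelength (c = 299792458 m/s):
λ₀ = c/f₀ = 299792458/1.758e+19 = 1.7053041e-11 m = 17.0530 pm

Calculate Compton shift:
Δλ = λ_C(1 - cos(156°)) = 4.6429 pm

Final wavelength:
λ' = λ₀ + Δλ = 17.0530 + 4.6429 = 21.6959 pm

Final frequency:
f' = c/λ' = 299792458/2.1695896e-11 = 1.3817934e+19 Hz

Frequency shift (decrease):
Δf = f₀ - f' = 1.758e+19 - 1.3817934e+19 = 3.762e+18 Hz

(Intermediate values are shown rounded; full precision is carried through to the final answer.)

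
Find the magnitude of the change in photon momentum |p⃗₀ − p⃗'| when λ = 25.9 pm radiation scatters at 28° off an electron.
1.2314e-23 kg·m/s

Photon momentum magnitude is p = h/λ.

Initial momentum:
p₀ = h/λ = 6.6261e-34/2.5900e-11 = 2.5583e-23 kg·m/s

After scattering:
λ' = λ + Δλ = 25.9 + 0.2840 = 26.1840 pm
p' = h/λ' = 6.6261e-34/2.6184e-11 = 2.5306e-23 kg·m/s

Momentum is a vector; the scattered photon's direction makes angle θ = 28° with the incident direction. The magnitude of the vector change Δp⃗ = p⃗₀ − p⃗' is found from the law of cosines:
|Δp⃗|² = p₀² + p'² − 2p₀p'cos θ
|Δp⃗|² = (2.5583e-23)² + (2.5306e-23)² − 2·2.5583e-23·2.5306e-23·cos(28°)
|Δp⃗| = 1.2314e-23 kg·m/s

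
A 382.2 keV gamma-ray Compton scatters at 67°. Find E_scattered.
262.5540 keV

First convert energy to wavelength:
λ = hc/E, with hc ≈ 1239.842 keV·pm (i.e. 1239.842 eV·nm)

For E = 382.2 keV = 382200 eV:
λ = 1239.842 keV·pm / 382.2 keV
λ = 3.2440 pm

Calculate the Compton shift:
Δλ = λ_C(1 - cos(67°)) = 2.4263 × 0.6093
Δλ = 1.4783 pm

Final wavelength:
λ' = 3.2440 + 1.4783 = 4.7222 pm

Final energy:
E' = hc/λ' = 1239.842 / 4.7222 = 262.5540 keV

(Intermediate values are shown rounded; full precision is carried through to the final answer.)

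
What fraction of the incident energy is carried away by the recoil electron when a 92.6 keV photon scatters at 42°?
0.0445 (or 4.45%)

Calculate initial and final photon energies:

Initial: E₀ = 92.6 keV → λ₀ = 13.3892 pm
Compton shift: Δλ = 0.6232 pm
Final wavelength: λ' = 14.0124 pm
Final energy: E' = 88.4816 keV

Fractional energy loss:
(E₀ - E')/E₀ = (92.6000 - 88.4816)/92.6000
= 4.1184/92.6000
= 0.0445
= 4.45%

(Intermediate values are shown rounded; full precision is carried through to the final answer.)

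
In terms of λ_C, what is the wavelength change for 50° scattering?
0.3572 λ_C

The Compton shift formula is:
Δλ = λ_C(1 - cos θ)

Dividing both sides by λ_C:
Δλ/λ_C = 1 - cos θ

For θ = 50°:
Δλ/λ_C = 1 - cos(50°)
Δλ/λ_C = 1 - 0.6428
Δλ/λ_C = 0.3572

This means the shift is 0.3572 × λ_C = 0.8667 pm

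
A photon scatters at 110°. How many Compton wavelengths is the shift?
1.3420 λ_C

The Compton shift formula is:
Δλ = λ_C(1 - cos θ)

Dividing both sides by λ_C:
Δλ/λ_C = 1 - cos θ

For θ = 110°:
Δλ/λ_C = 1 - cos(110°)
Δλ/λ_C = 1 - -0.3420
Δλ/λ_C = 1.3420

This means the shift is 1.3420 × λ_C = 3.2562 pm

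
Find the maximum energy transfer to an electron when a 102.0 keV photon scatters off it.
29.1021 keV

Maximum energy transfer occurs at θ = 180° (backscattering).

Initial photon: E₀ = 102.0 keV → λ₀ = 12.1553 pm

Maximum Compton shift (at 180°):
Δλ_max = 2λ_C = 2 × 2.4263 = 4.8526 pm

Final wavelength:
λ' = 12.1553 + 4.8526 = 17.0079 pm

Minimum photon energy (maximum energy to electron):
E'_min = hc/λ' = 72.8979 keV

Maximum electron kinetic energy:
K_max = E₀ - E'_min = 102.0000 - 72.8979 = 29.1021 keV

(Intermediate values are shown rounded; full precision is carried through to the final answer.)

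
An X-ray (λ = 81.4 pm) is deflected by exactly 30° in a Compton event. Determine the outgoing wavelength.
81.7251 pm

Using the Compton formula: λ' = λ + λ_C(1 − cos θ)

For θ = 30°, cos θ = √3/2 (exact) ≈ 0.8660, so:
1 − cos 30° = 1 − (√3/2) ≈ 0.1340

Δλ = λ_C × 0.1340 = 2.4263 × 0.1340 = 0.3251 pm

λ' = 81.4 + 0.3251 = 81.7251 pm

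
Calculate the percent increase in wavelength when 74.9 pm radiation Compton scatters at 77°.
2.5107%

Calculate the Compton shift:
Δλ = λ_C(1 - cos(77°))
Δλ = 2.4263 × (1 - cos(77°))
Δλ = 2.4263 × 0.7750
Δλ = 1.8805 pm

Percentage change:
(Δλ/λ₀) × 100 = (1.8805/74.9) × 100
= 2.5107%

(Intermediate values are shown rounded; full precision is carried through to the final answer.)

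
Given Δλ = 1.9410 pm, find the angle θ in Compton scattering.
78.46°

From the Compton formula Δλ = λ_C(1 - cos θ), we can solve for θ:

cos θ = 1 - Δλ/λ_C

Given:
- Δλ = 1.9410 pm
- λ_C = h/(m_e·c) ≈ 2.42631024 pm

cos θ = 1 - 1.9410/2.42631024
cos θ = 1 - 0.799980
cos θ = 0.200020

θ = arccos(0.200020)
θ = 78.46°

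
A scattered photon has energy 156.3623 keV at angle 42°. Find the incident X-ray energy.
169.7000 keV

Convert final energy to wavelength (hc ≈ 1239.842 keV·pm):
λ' = hc/E' = 1239.842 / 156.3623 = 7.9293 pm

Calculate the Compton shift:
Δλ = λ_C(1 - cos(42°))
Δλ = 2.4263 × (1 - cos(42°))
Δλ = 0.6232 pm

Initial wavelength:
λ = λ' - Δλ = 7.9293 - 0.6232 = 7.3061 pm

Initial energy:
E = hc/λ = 1239.842 / 7.3061 = 169.7000 keV

(Intermediate values are shown rounded; full precision is carried through to the final answer.)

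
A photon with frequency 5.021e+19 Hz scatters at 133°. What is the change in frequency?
2.039e+19 Hz (decrease)

Convert frequency to wavelength (c = 299792458 m/s):
λ₀ = c/f₀ = 299792458/5.021e+19 = 5.9707719e-12 m = 5.9708 pm

Calculate Compton shift:
Δλ = λ_C(1 - cos(133°)) = 4.0810 pm

Final wavelength:
λ' = λ₀ + Δλ = 5.9708 + 4.0810 = 10.0518 pm

Final frequency:
f' = c/λ' = 299792458/1.0051822e-11 = 2.9824689e+19 Hz

Frequency shift (decrease):
Δf = f₀ - f' = 5.021e+19 - 2.9824689e+19 = 2.039e+19 Hz

(Intermediate values are shown rounded; full precision is carried through to the final answer.)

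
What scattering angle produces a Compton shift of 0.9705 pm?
53.13°

From the Compton formula Δλ = λ_C(1 - cos θ), we can solve for θ:

cos θ = 1 - Δλ/λ_C

Given:
- Δλ = 0.9705 pm
- λ_C = h/(m_e·c) ≈ 2.42631024 pm

cos θ = 1 - 0.9705/2.42631024
cos θ = 1 - 0.399990
cos θ = 0.600010

θ = arccos(0.600010)
θ = 53.13°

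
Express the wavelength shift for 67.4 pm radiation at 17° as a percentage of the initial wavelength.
0.1573%

Calculate the Compton shift:
Δλ = λ_C(1 - cos(17°))
Δλ = 2.4263 × (1 - cos(17°))
Δλ = 2.4263 × 0.0437
Δλ = 0.1060 pm

Percentage change:
(Δλ/λ₀) × 100 = (0.1060/67.4) × 100
= 0.1573%

(Intermediate values are shown rounded; full precision is carried through to the final answer.)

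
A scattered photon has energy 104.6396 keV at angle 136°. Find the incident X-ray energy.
161.5001 keV

Convert final energy to wavelength (hc ≈ 1239.842 keV·pm):
λ' = hc/E' = 1239.842 / 104.6396 = 11.8487 pm

Calculate the Compton shift:
Δλ = λ_C(1 - cos(136°))
Δλ = 2.4263 × (1 - cos(136°))
Δλ = 4.1717 pm

Initial wavelength:
λ = λ' - Δλ = 11.8487 - 4.1717 = 7.6770 pm

Initial energy:
E = hc/λ = 1239.842 / 7.6770 = 161.5001 keV

(Intermediate values are shown rounded; full precision is carried through to the final answer.)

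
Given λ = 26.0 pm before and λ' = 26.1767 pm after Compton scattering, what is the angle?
22.00°

First find the wavelength shift:
Δλ = λ' - λ = 26.1767 - 26.0 = 0.1767 pm

Using Δλ = λ_C(1 - cos θ), with λ_C = h/(m_e·c) ≈ 2.42631024 pm:
cos θ = 1 - Δλ/λ_C
cos θ = 1 - 0.1767/2.42631024
cos θ = 0.927173

θ = arccos(0.927173)
θ = 22.00°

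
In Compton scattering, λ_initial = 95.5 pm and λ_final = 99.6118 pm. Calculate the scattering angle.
134.00°

First find the wavelength shift:
Δλ = λ' - λ = 99.6118 - 95.5 = 4.1118 pm

Using Δλ = λ_C(1 - cos θ), with λ_C = h/(m_e·c) ≈ 2.42631024 pm:
cos θ = 1 - Δλ/λ_C
cos θ = 1 - 4.1118/2.42631024
cos θ = -0.694672

θ = arccos(-0.694672)
θ = 134.00°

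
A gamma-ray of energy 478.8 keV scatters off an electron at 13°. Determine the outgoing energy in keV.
467.5713 keV

First convert energy to wavelength:
λ = hc/E, with hc ≈ 1239.842 keV·pm (i.e. 1239.842 eV·nm)

For E = 478.8 keV = 478800 eV:
λ = 1239.842 keV·pm / 478.8 keV
λ = 2.5895 pm

Calculate the Compton shift:
Δλ = λ_C(1 - cos(13°)) = 2.4263 × 0.0256
Δλ = 0.0622 pm

Final wavelength:
λ' = 2.5895 + 0.0622 = 2.6517 pm

Final energy:
E' = hc/λ' = 1239.842 / 2.6517 = 467.5713 keV

(Intermediate values are shown rounded; full precision is carried through to the final answer.)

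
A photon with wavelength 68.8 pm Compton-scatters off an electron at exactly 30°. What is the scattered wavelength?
69.1251 pm

Using the Compton formula: λ' = λ + λ_C(1 − cos θ)

For θ = 30°, cos θ = √3/2 (exact) ≈ 0.8660, so:
1 − cos 30° = 1 − (√3/2) ≈ 0.1340

Δλ = λ_C × 0.1340 = 2.4263 × 0.1340 = 0.3251 pm

λ' = 68.8 + 0.3251 = 69.1251 pm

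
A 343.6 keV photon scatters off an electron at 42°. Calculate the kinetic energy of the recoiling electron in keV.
50.6038 keV

By energy conservation: K_e = E_initial - E_final

First find the scattered photon energy:
Initial wavelength: λ = hc/E = 3.6084 pm
Compton shift: Δλ = λ_C(1 - cos(42°)) = 0.6232 pm
Final wavelength: λ' = 3.6084 + 0.6232 = 4.2316 pm
Final photon energy: E' = hc/λ' = 292.9962 keV

Electron kinetic energy:
K_e = E - E' = 343.6000 - 292.9962 = 50.6038 keV

(Intermediate values are shown rounded; full precision is carried through to the final answer.)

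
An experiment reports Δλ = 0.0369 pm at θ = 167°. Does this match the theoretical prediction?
No, inconsistent

Calculate the expected shift for θ = 167°:

Δλ_expected = λ_C(1 - cos(167°))
Δλ_expected = 2.4263 × (1 - cos(167°))
Δλ_expected = 2.4263 × 1.9744
Δλ_expected = 4.7904 pm

Given shift: 0.0369 pm
Expected shift: 4.7904 pm
Difference: 4.7536 pm

The values do not match. The given shift corresponds to θ ≈ 10.0°, not 167°.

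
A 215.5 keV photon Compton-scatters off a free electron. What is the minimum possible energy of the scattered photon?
116.9006 keV (at θ = 180°)

The scattered photon has minimum energy when its wavelength is maximum, i.e., when the Compton shift Δλ = λ_C(1 − cos θ) is maximum. This occurs at θ = 180° (backscattering), giving Δλ_max = 2λ_C = 4.8526 pm.

Initial wavelength: λ₀ = hc/E₀ = 5.7533 pm
Maximum final wavelength: λ'_max = λ₀ + 2λ_C = 5.7533 + 4.8526 = 10.6059 pm
Minimum final energy: E'_min = hc/λ'_max = 116.9006 keV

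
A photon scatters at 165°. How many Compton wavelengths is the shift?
1.9659 λ_C

The Compton shift formula is:
Δλ = λ_C(1 - cos θ)

Dividing both sides by λ_C:
Δλ/λ_C = 1 - cos θ

For θ = 165°:
Δλ/λ_C = 1 - cos(165°)
Δλ/λ_C = 1 - -0.9659
Δλ/λ_C = 1.9659

This means the shift is 1.9659 × λ_C = 4.7699 pm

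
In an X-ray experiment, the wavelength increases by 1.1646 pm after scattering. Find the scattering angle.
58.67°

From the Compton formula Δλ = λ_C(1 - cos θ), we can solve for θ:

cos θ = 1 - Δλ/λ_C

Given:
- Δλ = 1.1646 pm
- λ_C = h/(m_e·c) ≈ 2.42631024 pm

cos θ = 1 - 1.1646/2.42631024
cos θ = 1 - 0.479988
cos θ = 0.520012

θ = arccos(0.520012)
θ = 58.67°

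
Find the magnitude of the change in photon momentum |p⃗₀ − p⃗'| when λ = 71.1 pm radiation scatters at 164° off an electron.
1.7879e-23 kg·m/s

Photon momentum magnitude is p = h/λ.

Initial momentum:
p₀ = h/λ = 6.6261e-34/7.1100e-11 = 9.3194e-24 kg·m/s

After scattering:
λ' = λ + Δλ = 71.1 + 4.7586 = 75.8586 pm
p' = h/λ' = 6.6261e-34/7.5859e-11 = 8.7348e-24 kg·m/s

Momentum is a vector; the scattered photon's direction makes angle θ = 164° with the incident direction. The magnitude of the vector change Δp⃗ = p⃗₀ − p⃗' is found from the law of cosines:
|Δp⃗|² = p₀² + p'² − 2p₀p'cos θ
|Δp⃗|² = (9.3194e-24)² + (8.7348e-24)² − 2·9.3194e-24·8.7348e-24·cos(164°)
|Δp⃗| = 1.7879e-23 kg·m/s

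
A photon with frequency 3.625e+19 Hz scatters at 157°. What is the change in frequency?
1.306e+19 Hz (decrease)

Convert frequency to wavelength (c = 299792458 m/s):
λ₀ = c/f₀ = 299792458/3.625e+19 = 8.2701368e-12 m = 8.2701 pm

Calculate Compton shift:
Δλ = λ_C(1 - cos(157°)) = 4.6597 pm

Final wavelength:
λ' = λ₀ + Δλ = 8.2701 + 4.6597 = 12.9299 pm

Final frequency:
f' = c/λ' = 299792458/1.2929877e-11 = 2.3186025e+19 Hz

Frequency shift (decrease):
Δf = f₀ - f' = 3.625e+19 - 2.3186025e+19 = 1.306e+19 Hz

(Intermediate values are shown rounded; full precision is carried through to the final answer.)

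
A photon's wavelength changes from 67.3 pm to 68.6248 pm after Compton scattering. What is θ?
63.00°

First find the wavelength shift:
Δλ = λ' - λ = 68.6248 - 67.3 = 1.3248 pm

Using Δλ = λ_C(1 - cos θ), with λ_C = h/(m_e·c) ≈ 2.42631024 pm:
cos θ = 1 - Δλ/λ_C
cos θ = 1 - 1.3248/2.42631024
cos θ = 0.453986

θ = arccos(0.453986)
θ = 63.00°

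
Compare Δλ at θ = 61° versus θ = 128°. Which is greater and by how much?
128° produces the larger shift by a factor of 3.136

Calculate both shifts using Δλ = λ_C(1 - cos θ):

For θ₁ = 61°:
Δλ₁ = 2.4263 × (1 - cos(61°))
Δλ₁ = 2.4263 × 0.5152
Δλ₁ = 1.2500 pm

For θ₂ = 128°:
Δλ₂ = 2.4263 × (1 - cos(128°))
Δλ₂ = 2.4263 × 1.6157
Δλ₂ = 3.9201 pm

The 128° angle produces the larger shift.
Ratio: 3.9201/1.2500 = 3.136

(Intermediate values are shown rounded; full precision is carried through to the final answer.)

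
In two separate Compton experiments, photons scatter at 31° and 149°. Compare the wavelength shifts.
149° produces the larger shift by a factor of 13.002

Calculate both shifts using Δλ = λ_C(1 - cos θ):

For θ₁ = 31°:
Δλ₁ = 2.4263 × (1 - cos(31°))
Δλ₁ = 2.4263 × 0.1428
Δλ₁ = 0.3466 pm

For θ₂ = 149°:
Δλ₂ = 2.4263 × (1 - cos(149°))
Δλ₂ = 2.4263 × 1.8572
Δλ₂ = 4.5061 pm

The 149° angle produces the larger shift.
Ratio: 4.5061/0.3466 = 13.002

(Intermediate values are shown rounded; full precision is carried through to the final answer.)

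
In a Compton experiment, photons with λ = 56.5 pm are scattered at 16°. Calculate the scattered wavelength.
56.5940 pm

Using the Compton scattering formula:
λ' = λ + Δλ = λ + λ_C(1 - cos θ)

Given:
- Initial wavelength λ = 56.5 pm
- Scattering angle θ = 16°
- Compton wavelength λ_C ≈ 2.4263 pm

Calculate the shift:
Δλ = 2.4263 × (1 - cos(16°))
Δλ = 2.4263 × 0.0387
Δλ = 0.0940 pm

Final wavelength:
λ' = 56.5 + 0.0940 = 56.5940 pm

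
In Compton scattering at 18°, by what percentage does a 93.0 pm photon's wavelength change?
0.1277%

Calculate the Compton shift:
Δλ = λ_C(1 - cos(18°))
Δλ = 2.4263 × (1 - cos(18°))
Δλ = 2.4263 × 0.0489
Δλ = 0.1188 pm

Percentage change:
(Δλ/λ₀) × 100 = (0.1188/93.0) × 100
= 0.1277%

(Intermediate values are shown rounded; full precision is carried through to the final answer.)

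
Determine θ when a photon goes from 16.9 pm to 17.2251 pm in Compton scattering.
30.00°

First find the wavelength shift:
Δλ = λ' - λ = 17.2251 - 16.9 = 0.3251 pm

Using Δλ = λ_C(1 - cos θ), with λ_C = h/(m_e·c) ≈ 2.42631024 pm:
cos θ = 1 - Δλ/λ_C
cos θ = 1 - 0.3251/2.42631024
cos θ = 0.866011

θ = arccos(0.866011)
θ = 30.00°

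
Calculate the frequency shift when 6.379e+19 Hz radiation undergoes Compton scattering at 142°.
3.062e+19 Hz (decrease)

Convert frequency to wavelength (c = 299792458 m/s):
λ₀ = c/f₀ = 299792458/6.379e+19 = 4.6996780e-12 m = 4.6997 pm

Calculate Compton shift:
Δλ = λ_C(1 - cos(142°)) = 4.3383 pm

Final wavelength:
λ' = λ₀ + Δλ = 4.6997 + 4.3383 = 9.0379 pm

Final frequency:
f' = c/λ' = 299792458/9.0379468e-12 = 3.3170416e+19 Hz

Frequency shift (decrease):
Δf = f₀ - f' = 6.379e+19 - 3.3170416e+19 = 3.062e+19 Hz

(Intermediate values are shown rounded; full precision is carried through to the final answer.)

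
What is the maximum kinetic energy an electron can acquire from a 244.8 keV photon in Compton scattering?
119.7823 keV

Maximum energy transfer occurs at θ = 180° (backscattering).

Initial photon: E₀ = 244.8 keV → λ₀ = 5.0647 pm

Maximum Compton shift (at 180°):
Δλ_max = 2λ_C = 2 × 2.4263 = 4.8526 pm

Final wavelength:
λ' = 5.0647 + 4.8526 = 9.9173 pm

Minimum photon energy (maximum energy to electron):
E'_min = hc/λ' = 125.0177 keV

Maximum electron kinetic energy:
K_max = E₀ - E'_min = 244.8000 - 125.0177 = 119.7823 keV

(Intermediate values are shown rounded; full precision is carried through to the final answer.)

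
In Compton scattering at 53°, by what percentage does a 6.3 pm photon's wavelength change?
15.3352%

Calculate the Compton shift:
Δλ = λ_C(1 - cos(53°))
Δλ = 2.4263 × (1 - cos(53°))
Δλ = 2.4263 × 0.3982
Δλ = 0.9661 pm

Percentage change:
(Δλ/λ₀) × 100 = (0.9661/6.3) × 100
= 15.3352%

(Intermediate values are shown rounded; full precision is carried through to the final answer.)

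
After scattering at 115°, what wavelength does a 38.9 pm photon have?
42.3517 pm

Using the Compton scattering formula:
λ' = λ + Δλ = λ + λ_C(1 - cos θ)

Given:
- Initial wavelength λ = 38.9 pm
- Scattering angle θ = 115°
- Compton wavelength λ_C ≈ 2.4263 pm

Calculate the shift:
Δλ = 2.4263 × (1 - cos(115°))
Δλ = 2.4263 × 1.4226
Δλ = 3.4517 pm

Final wavelength:
λ' = 38.9 + 3.4517 = 42.3517 pm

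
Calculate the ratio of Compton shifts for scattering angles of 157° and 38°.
157° produces the larger shift by a factor of 9.059

Calculate both shifts using Δλ = λ_C(1 - cos θ):

For θ₁ = 38°:
Δλ₁ = 2.4263 × (1 - cos(38°))
Δλ₁ = 2.4263 × 0.2120
Δλ₁ = 0.5144 pm

For θ₂ = 157°:
Δλ₂ = 2.4263 × (1 - cos(157°))
Δλ₂ = 2.4263 × 1.9205
Δλ₂ = 4.6597 pm

The 157° angle produces the larger shift.
Ratio: 4.6597/0.5144 = 9.059

(Intermediate values are shown rounded; full precision is carried through to the final answer.)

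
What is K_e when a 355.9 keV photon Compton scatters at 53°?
77.2714 keV

By energy conservation: K_e = E_initial - E_final

First find the scattered photon energy:
Initial wavelength: λ = hc/E = 3.4837 pm
Compton shift: Δλ = λ_C(1 - cos(53°)) = 0.9661 pm
Final wavelength: λ' = 3.4837 + 0.9661 = 4.4498 pm
Final photon energy: E' = hc/λ' = 278.6286 keV

Electron kinetic energy:
K_e = E - E' = 355.9000 - 278.6286 = 77.2714 keV

(Intermediate values are shown rounded; full precision is carried through to the final answer.)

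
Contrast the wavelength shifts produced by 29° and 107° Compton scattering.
107° produces the larger shift by a factor of 10.308

Calculate both shifts using Δλ = λ_C(1 - cos θ):

For θ₁ = 29°:
Δλ₁ = 2.4263 × (1 - cos(29°))
Δλ₁ = 2.4263 × 0.1254
Δλ₁ = 0.3042 pm

For θ₂ = 107°:
Δλ₂ = 2.4263 × (1 - cos(107°))
Δλ₂ = 2.4263 × 1.2924
Δλ₂ = 3.1357 pm

The 107° angle produces the larger shift.
Ratio: 3.1357/0.3042 = 10.308

(Intermediate values are shown rounded; full precision is carried through to the final answer.)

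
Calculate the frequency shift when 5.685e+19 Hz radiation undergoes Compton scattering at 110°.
2.170e+19 Hz (decrease)

Convert frequency to wavelength (c = 299792458 m/s):
λ₀ = c/f₀ = 299792458/5.685e+19 = 5.2733942e-12 m = 5.2734 pm

Calculate Compton shift:
Δλ = λ_C(1 - cos(110°)) = 3.2562 pm

Final wavelength:
λ' = λ₀ + Δλ = 5.2734 + 3.2562 = 8.5296 pm

Final frequency:
f' = c/λ' = 299792458/8.5295514e-12 = 3.5147506e+19 Hz

Frequency shift (decrease):
Δf = f₀ - f' = 5.685e+19 - 3.5147506e+19 = 2.170e+19 Hz

(Intermediate values are shown rounded; full precision is carried through to the final answer.)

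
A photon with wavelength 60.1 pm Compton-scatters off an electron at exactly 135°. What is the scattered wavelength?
64.2420 pm

Using the Compton formula: λ' = λ + λ_C(1 − cos θ)

For θ = 135°, cos θ = -√2/2 (exact) ≈ -0.7071, so:
1 − cos 135° = 1 − (-√2/2) ≈ 1.7071

Δλ = λ_C × 1.7071 = 2.4263 × 1.7071 = 4.1420 pm

λ' = 60.1 + 4.1420 = 64.2420 pm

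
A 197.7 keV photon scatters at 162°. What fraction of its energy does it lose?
0.4301 (or 43.01%)

Calculate initial and final photon energies:

Initial: E₀ = 197.7 keV → λ₀ = 6.2713 pm
Compton shift: Δλ = 4.7339 pm
Final wavelength: λ' = 11.0052 pm
Final energy: E' = 112.6597 keV

Fractional energy loss:
(E₀ - E')/E₀ = (197.7000 - 112.6597)/197.7000
= 85.0403/197.7000
= 0.4301
= 43.01%

(Intermediate values are shown rounded; full precision is carried through to the final answer.)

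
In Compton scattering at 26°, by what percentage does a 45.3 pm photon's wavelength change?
0.5421%

Calculate the Compton shift:
Δλ = λ_C(1 - cos(26°))
Δλ = 2.4263 × (1 - cos(26°))
Δλ = 2.4263 × 0.1012
Δλ = 0.2456 pm

Percentage change:
(Δλ/λ₀) × 100 = (0.2456/45.3) × 100
= 0.5421%

(Intermediate values are shown rounded; full precision is carried through to the final answer.)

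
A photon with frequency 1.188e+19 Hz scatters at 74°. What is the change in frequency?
7.735e+17 Hz (decrease)

Convert frequency to wavelength (c = 299792458 m/s):
λ₀ = c/f₀ = 299792458/1.188e+19 = 2.5235055e-11 m = 25.2351 pm

Calculate Compton shift:
Δλ = λ_C(1 - cos(74°)) = 1.7575 pm

Final wavelength:
λ' = λ₀ + Δλ = 25.2351 + 1.7575 = 26.9926 pm

Final frequency:
f' = c/λ' = 299792458/2.6992584e-11 = 1.1106475e+19 Hz

Frequency shift (decrease):
Δf = f₀ - f' = 1.188e+19 - 1.1106475e+19 = 7.735e+17 Hz

(Intermediate values are shown rounded; full precision is carried through to the final answer.)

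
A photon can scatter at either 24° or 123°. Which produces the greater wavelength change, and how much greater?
123° produces the larger shift by a factor of 17.866

Calculate both shifts using Δλ = λ_C(1 - cos θ):

For θ₁ = 24°:
Δλ₁ = 2.4263 × (1 - cos(24°))
Δλ₁ = 2.4263 × 0.0865
Δλ₁ = 0.2098 pm

For θ₂ = 123°:
Δλ₂ = 2.4263 × (1 - cos(123°))
Δλ₂ = 2.4263 × 1.5446
Δλ₂ = 3.7478 pm

The 123° angle produces the larger shift.
Ratio: 3.7478/0.2098 = 17.866

(Intermediate values are shown rounded; full precision is carried through to the final answer.)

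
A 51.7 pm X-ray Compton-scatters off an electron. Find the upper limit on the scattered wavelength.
56.5526 pm (at θ = 180°)

The Compton shift is Δλ = λ_C(1 − cos θ).

Since cos θ ranges from −1 to 1, the factor (1 − cos θ) ranges from 0 to 2; the maximum shift occurs at θ = 180° (backscattering):
Δλ_max = 2λ_C = 2 × 2.4263 pm = 4.8526 pm

Maximum scattered wavelength:
λ'_max = λ₀ + Δλ_max = 51.7 + 4.8526 = 56.5526 pm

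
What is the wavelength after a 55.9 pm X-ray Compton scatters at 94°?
58.4956 pm

Using the Compton scattering formula:
λ' = λ + Δλ = λ + λ_C(1 - cos θ)

Given:
- Initial wavelength λ = 55.9 pm
- Scattering angle θ = 94°
- Compton wavelength λ_C ≈ 2.4263 pm

Calculate the shift:
Δλ = 2.4263 × (1 - cos(94°))
Δλ = 2.4263 × 1.0698
Δλ = 2.5956 pm

Final wavelength:
λ' = 55.9 + 2.5956 = 58.4956 pm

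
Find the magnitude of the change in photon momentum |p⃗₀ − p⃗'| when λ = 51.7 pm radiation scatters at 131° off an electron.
2.2487e-23 kg·m/s

Photon momentum magnitude is p = h/λ.

Initial momentum:
p₀ = h/λ = 6.6261e-34/5.1700e-11 = 1.2816e-23 kg·m/s

After scattering:
λ' = λ + Δλ = 51.7 + 4.0181 = 55.7181 pm
p' = h/λ' = 6.6261e-34/5.5718e-11 = 1.1892e-23 kg·m/s

Momentum is a vector; the scattered photon's direction makes angle θ = 131° with the incident direction. The magnitude of the vector change Δp⃗ = p⃗₀ − p⃗' is found from the law of cosines:
|Δp⃗|² = p₀² + p'² − 2p₀p'cos θ
|Δp⃗|² = (1.2816e-23)² + (1.1892e-23)² − 2·1.2816e-23·1.1892e-23·cos(131°)
|Δp⃗| = 2.2487e-23 kg·m/s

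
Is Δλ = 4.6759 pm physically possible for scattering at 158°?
Yes, consistent

Calculate the expected shift for θ = 158°:

Δλ_expected = λ_C(1 - cos(158°))
Δλ_expected = 2.4263 × (1 - cos(158°))
Δλ_expected = 2.4263 × 1.9272
Δλ_expected = 4.6759 pm

Given shift: 4.6759 pm
Expected shift: 4.6759 pm
Difference: 0.0000 pm

The values match. This is consistent with Compton scattering at the stated angle.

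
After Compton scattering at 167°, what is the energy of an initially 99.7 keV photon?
71.9744 keV

First convert energy to wavelength:
λ = hc/E, with hc ≈ 1239.842 keV·pm (i.e. 1239.842 eV·nm)

For E = 99.7 keV = 99700 eV:
λ = 1239.842 keV·pm / 99.7 keV
λ = 12.4357 pm

Calculate the Compton shift:
Δλ = λ_C(1 - cos(167°)) = 2.4263 × 1.9744
Δλ = 4.7904 pm

Final wavelength:
λ' = 12.4357 + 4.7904 = 17.2262 pm

Final energy:
E' = hc/λ' = 1239.842 / 17.2262 = 71.9744 keV

(Intermediate values are shown rounded; full precision is carried through to the final answer.)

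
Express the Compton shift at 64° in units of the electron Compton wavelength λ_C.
0.5616 λ_C

The Compton shift formula is:
Δλ = λ_C(1 - cos θ)

Dividing both sides by λ_C:
Δλ/λ_C = 1 - cos θ

For θ = 64°:
Δλ/λ_C = 1 - cos(64°)
Δλ/λ_C = 1 - 0.4384
Δλ/λ_C = 0.5616

This means the shift is 0.5616 × λ_C = 1.3627 pm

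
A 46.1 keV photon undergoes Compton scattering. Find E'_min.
39.0535 keV (at θ = 180°)

The scattered photon has minimum energy when its wavelength is maximum, i.e., when the Compton shift Δλ = λ_C(1 − cos θ) is maximum. This occurs at θ = 180° (backscattering), giving Δλ_max = 2λ_C = 4.8526 pm.

Initial wavelength: λ₀ = hc/E₀ = 26.8946 pm
Maximum final wavelength: λ'_max = λ₀ + 2λ_C = 26.8946 + 4.8526 = 31.7472 pm
Minimum final energy: E'_min = hc/λ'_max = 39.0535 keV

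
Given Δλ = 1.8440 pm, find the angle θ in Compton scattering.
76.11°

From the Compton formula Δλ = λ_C(1 - cos θ), we can solve for θ:

cos θ = 1 - Δλ/λ_C

Given:
- Δλ = 1.8440 pm
- λ_C = h/(m_e·c) ≈ 2.42631024 pm

cos θ = 1 - 1.8440/2.42631024
cos θ = 1 - 0.760002
cos θ = 0.239998

θ = arccos(0.239998)
θ = 76.11°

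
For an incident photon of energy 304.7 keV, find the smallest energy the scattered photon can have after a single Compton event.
138.9696 keV (at θ = 180°)

The scattered photon has minimum energy when its wavelength is maximum, i.e., when the Compton shift Δλ = λ_C(1 − cos θ) is maximum. This occurs at θ = 180° (backscattering), giving Δλ_max = 2λ_C = 4.8526 pm.

Initial wavelength: λ₀ = hc/E₀ = 4.0691 pm
Maximum final wavelength: λ'_max = λ₀ + 2λ_C = 4.0691 + 4.8526 = 8.9217 pm
Minimum final energy: E'_min = hc/λ'_max = 138.9696 keV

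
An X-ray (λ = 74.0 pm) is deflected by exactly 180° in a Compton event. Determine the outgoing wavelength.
78.8526 pm

Using the Compton formula: λ' = λ + λ_C(1 − cos θ)

For θ = 180°, cos θ = -1 (exact) = -1.0000, so:
1 − cos 180° = 1 − (-1) = 2.0000

Δλ = λ_C × 2.0000 = 2.4263 × 2.0000 = 4.8526 pm

λ' = 74.0 + 4.8526 = 78.8526 pm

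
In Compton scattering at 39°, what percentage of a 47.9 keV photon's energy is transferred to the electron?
0.0205 (or 2.05%)

Calculate initial and final photon energies:

Initial: E₀ = 47.9 keV → λ₀ = 25.8840 pm
Compton shift: Δλ = 0.5407 pm
Final wavelength: λ' = 26.4247 pm
Final energy: E' = 46.9198 keV

Fractional energy loss:
(E₀ - E')/E₀ = (47.9000 - 46.9198)/47.9000
= 0.9802/47.9000
= 0.0205
= 2.05%

(Intermediate values are shown rounded; full precision is carried through to the final answer.)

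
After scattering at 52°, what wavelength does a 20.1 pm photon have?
21.0325 pm

Using the Compton scattering formula:
λ' = λ + Δλ = λ + λ_C(1 - cos θ)

Given:
- Initial wavelength λ = 20.1 pm
- Scattering angle θ = 52°
- Compton wavelength λ_C ≈ 2.4263 pm

Calculate the shift:
Δλ = 2.4263 × (1 - cos(52°))
Δλ = 2.4263 × 0.3843
Δλ = 0.9325 pm

Final wavelength:
λ' = 20.1 + 0.9325 = 21.0325 pm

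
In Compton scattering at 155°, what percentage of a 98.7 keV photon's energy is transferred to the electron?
0.2691 (or 26.91%)

Calculate initial and final photon energies:

Initial: E₀ = 98.7 keV → λ₀ = 12.5617 pm
Compton shift: Δλ = 4.6253 pm
Final wavelength: λ' = 17.1870 pm
Final energy: E' = 72.1383 keV

Fractional energy loss:
(E₀ - E')/E₀ = (98.7000 - 72.1383)/98.7000
= 26.5617/98.7000
= 0.2691
= 26.91%

(Intermediate values are shown rounded; full precision is carried through to the final answer.)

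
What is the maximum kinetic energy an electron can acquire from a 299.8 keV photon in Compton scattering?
161.8587 keV

Maximum energy transfer occurs at θ = 180° (backscattering).

Initial photon: E₀ = 299.8 keV → λ₀ = 4.1356 pm

Maximum Compton shift (at 180°):
Δλ_max = 2λ_C = 2 × 2.4263 = 4.8526 pm

Final wavelength:
λ' = 4.1356 + 4.8526 = 8.9882 pm

Minimum photon energy (maximum energy to electron):
E'_min = hc/λ' = 137.9413 keV

Maximum electron kinetic energy:
K_max = E₀ - E'_min = 299.8000 - 137.9413 = 161.8587 keV

(Intermediate values are shown rounded; full precision is carried through to the final answer.)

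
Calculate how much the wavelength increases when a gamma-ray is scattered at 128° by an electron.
3.9201 pm

Using the Compton scattering formula:
Δλ = λ_C(1 - cos θ)

where λ_C = h/(m_e·c) ≈ 2.4263 pm is the Compton wavelength of an electron.

For θ = 128°:
cos(128°) = -0.6157
1 - cos(128°) = 1.6157

Δλ = 2.4263 × 1.6157
Δλ = 3.9201 pm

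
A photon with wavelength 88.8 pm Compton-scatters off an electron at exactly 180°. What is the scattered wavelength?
93.6526 pm

Using the Compton formula: λ' = λ + λ_C(1 − cos θ)

For θ = 180°, cos θ = -1 (exact) = -1.0000, so:
1 − cos 180° = 1 − (-1) = 2.0000

Δλ = λ_C × 2.0000 = 2.4263 × 2.0000 = 4.8526 pm

λ' = 88.8 + 4.8526 = 93.6526 pm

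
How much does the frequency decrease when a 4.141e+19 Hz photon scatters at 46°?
3.844e+18 Hz (decrease)

Convert frequency to wavelength (c = 299792458 m/s):
λ₀ = c/f₀ = 299792458/4.141e+19 = 7.2396150e-12 m = 7.2396 pm

Calculate Compton shift:
Δλ = λ_C(1 - cos(46°)) = 0.7409 pm

Final wavelength:
λ' = λ₀ + Δλ = 7.2396 + 0.7409 = 7.9805 pm

Final frequency:
f' = c/λ' = 299792458/7.9804685e-12 = 3.7565772e+19 Hz

Frequency shift (decrease):
Δf = f₀ - f' = 4.141e+19 - 3.7565772e+19 = 3.844e+18 Hz

(Intermediate values are shown rounded; full precision is carried through to the final answer.)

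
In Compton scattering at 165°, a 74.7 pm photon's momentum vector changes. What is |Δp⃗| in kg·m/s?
1.7061e-23 kg·m/s

Photon momentum magnitude is p = h/λ.

Initial momentum:
p₀ = h/λ = 6.6261e-34/7.4700e-11 = 8.8702e-24 kg·m/s

After scattering:
λ' = λ + Δλ = 74.7 + 4.7699 = 79.4699 pm
p' = h/λ' = 6.6261e-34/7.9470e-11 = 8.3378e-24 kg·m/s

Momentum is a vector; the scattered photon's direction makes angle θ = 165° with the incident direction. The magnitude of the vector change Δp⃗ = p⃗₀ − p⃗' is found from the law of cosines:
|Δp⃗|² = p₀² + p'² − 2p₀p'cos θ
|Δp⃗|² = (8.8702e-24)² + (8.3378e-24)² − 2·8.8702e-24·8.3378e-24·cos(165°)
|Δp⃗| = 1.7061e-23 kg·m/s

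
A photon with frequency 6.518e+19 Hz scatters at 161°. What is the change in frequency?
3.301e+19 Hz (decrease)

Convert frequency to wavelength (c = 299792458 m/s):
λ₀ = c/f₀ = 299792458/6.518e+19 = 4.5994547e-12 m = 4.5995 pm

Calculate Compton shift:
Δλ = λ_C(1 - cos(161°)) = 4.7204 pm

Final wavelength:
λ' = λ₀ + Δλ = 4.5995 + 4.7204 = 9.3199 pm

Final frequency:
f' = c/λ' = 299792458/9.3198863e-12 = 3.2166965e+19 Hz

Frequency shift (decrease):
Δf = f₀ - f' = 6.518e+19 - 3.2166965e+19 = 3.301e+19 Hz

(Intermediate values are shown rounded; full precision is carried through to the final answer.)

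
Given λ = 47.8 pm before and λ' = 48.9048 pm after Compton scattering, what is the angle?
57.00°

First find the wavelength shift:
Δλ = λ' - λ = 48.9048 - 47.8 = 1.1048 pm

Using Δλ = λ_C(1 - cos θ), with λ_C = h/(m_e·c) ≈ 2.42631024 pm:
cos θ = 1 - Δλ/λ_C
cos θ = 1 - 1.1048/2.42631024
cos θ = 0.544658

θ = arccos(0.544658)
θ = 57.00°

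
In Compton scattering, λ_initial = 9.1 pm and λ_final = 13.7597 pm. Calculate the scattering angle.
157.00°

First find the wavelength shift:
Δλ = λ' - λ = 13.7597 - 9.1 = 4.6597 pm

Using Δλ = λ_C(1 - cos θ), with λ_C = h/(m_e·c) ≈ 2.42631024 pm:
cos θ = 1 - Δλ/λ_C
cos θ = 1 - 4.6597/2.42631024
cos θ = -0.920488

θ = arccos(-0.920488)
θ = 157.00°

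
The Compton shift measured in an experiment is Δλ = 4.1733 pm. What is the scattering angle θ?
136.06°

From the Compton formula Δλ = λ_C(1 - cos θ), we can solve for θ:

cos θ = 1 - Δλ/λ_C

Given:
- Δλ = 4.1733 pm
- λ_C = h/(m_e·c) ≈ 2.42631024 pm

cos θ = 1 - 4.1733/2.42631024
cos θ = 1 - 1.720019
cos θ = -0.720019

θ = arccos(-0.720019)
θ = 136.06°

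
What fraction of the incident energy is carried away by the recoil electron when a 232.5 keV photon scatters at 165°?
0.4722 (or 47.22%)

Calculate initial and final photon energies:

Initial: E₀ = 232.5 keV → λ₀ = 5.3327 pm
Compton shift: Δλ = 4.7699 pm
Final wavelength: λ' = 10.1026 pm
Final energy: E' = 122.7250 keV

Fractional energy loss:
(E₀ - E')/E₀ = (232.5000 - 122.7250)/232.5000
= 109.7750/232.5000
= 0.4722
= 47.22%

(Intermediate values are shown rounded; full precision is carried through to the final answer.)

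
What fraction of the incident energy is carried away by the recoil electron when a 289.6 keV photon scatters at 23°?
0.0431 (or 4.31%)

Calculate initial and final photon energies:

Initial: E₀ = 289.6 keV → λ₀ = 4.2812 pm
Compton shift: Δλ = 0.1929 pm
Final wavelength: λ' = 4.4741 pm
Final energy: E' = 277.1153 keV

Fractional energy loss:
(E₀ - E')/E₀ = (289.6000 - 277.1153)/289.6000
= 12.4847/289.6000
= 0.0431
= 4.31%

(Intermediate values are shown rounded; full precision is carried through to the final answer.)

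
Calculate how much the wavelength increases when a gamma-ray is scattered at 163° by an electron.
4.7466 pm

Using the Compton scattering formula:
Δλ = λ_C(1 - cos θ)

where λ_C = h/(m_e·c) ≈ 2.4263 pm is the Compton wavelength of an electron.

For θ = 163°:
cos(163°) = -0.9563
1 - cos(163°) = 1.9563

Δλ = 2.4263 × 1.9563
Δλ = 4.7466 pm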